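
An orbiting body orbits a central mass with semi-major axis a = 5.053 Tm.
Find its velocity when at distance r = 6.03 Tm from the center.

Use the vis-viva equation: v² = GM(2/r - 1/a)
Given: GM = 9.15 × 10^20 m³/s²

Convert to SI: a = 5.053 Tm = 5.053e+12 m; r = 6.03 Tm = 6.03e+12 m.
Vis-viva: v = √(GM · (2/r − 1/a)).
2/r − 1/a = 2/6.03e+12 − 1/5.053e+12 = 1.33773e-13 m⁻¹.
v = √(9.15e+20 · 1.33773e-13) m/s ≈ 1.106e+04 m/s = 11.06 km/s.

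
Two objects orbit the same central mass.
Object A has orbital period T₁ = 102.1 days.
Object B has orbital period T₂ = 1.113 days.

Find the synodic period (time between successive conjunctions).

Convert to SI: T₁ = 102.1 days = 8.82144e+06 s; T₂ = 1.113 days = 96163.2 s.
T_syn = |T₁ · T₂ / (T₁ − T₂)|.
T_syn = |8.82144e+06 · 96163.2 / (8.82144e+06 − 96163.2)| s ≈ 9.722e+04 s = 1.125 days.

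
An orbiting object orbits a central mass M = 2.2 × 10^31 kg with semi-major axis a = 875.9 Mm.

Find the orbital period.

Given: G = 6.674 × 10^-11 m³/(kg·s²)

Convert to SI: a = 875.9 Mm = 8.759e+08 m.
GM = G · M = 6.674e-11 · 2.2e+31 = 1.46828e+21 m³/s².
Kepler's third law: T = 2π √(a³ / GM).
Substituting a = 8.759e+08 m and GM = 1.46828e+21 m³/s²:
T = 2π √((8.759e+08)³ / 1.46828e+21) s
T ≈ 4251 s = 1.181 hours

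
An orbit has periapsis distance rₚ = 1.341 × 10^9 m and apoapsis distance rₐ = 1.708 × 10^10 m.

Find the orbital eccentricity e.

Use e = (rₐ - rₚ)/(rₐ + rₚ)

e = (rₐ − rₚ) / (rₐ + rₚ).
e = (1.708e+10 − 1.341e+09) / (1.708e+10 + 1.341e+09) = 1.5739e+10 / 1.8421e+10 ≈ 0.8544.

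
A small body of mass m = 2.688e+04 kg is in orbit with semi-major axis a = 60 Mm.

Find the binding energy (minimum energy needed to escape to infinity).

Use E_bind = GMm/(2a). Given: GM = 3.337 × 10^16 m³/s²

Convert to SI: a = 60 Mm = 6e+07 m.
Total orbital energy is E = −GMm/(2a); binding energy is E_bind = −E = GMm/(2a).
E_bind = 3.337e+16 · 2.688e+04 / (2 · 6e+07) J ≈ 7.475e+12 J = 7.475 TJ.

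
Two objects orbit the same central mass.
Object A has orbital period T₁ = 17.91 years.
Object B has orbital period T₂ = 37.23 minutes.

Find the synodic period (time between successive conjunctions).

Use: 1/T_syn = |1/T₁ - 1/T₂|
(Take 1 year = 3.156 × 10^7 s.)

Convert to SI: T₁ = 17.91 years = 5.6524e+08 s; T₂ = 37.23 minutes = 2233.8 s.
T_syn = |T₁ · T₂ / (T₁ − T₂)|.
T_syn = |5.6524e+08 · 2233.8 / (5.6524e+08 − 2233.8)| s ≈ 2234 s = 37.23 minutes.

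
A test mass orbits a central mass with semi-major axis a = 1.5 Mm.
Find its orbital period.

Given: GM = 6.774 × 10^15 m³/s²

Convert to SI: a = 1.5 Mm = 1.5e+06 m.
Kepler's third law: T = 2π √(a³ / GM).
Substituting a = 1.5e+06 m and GM = 6.774e+15 m³/s²:
T = 2π √((1.5e+06)³ / 6.774e+15) s
T ≈ 140.2 s = 2.337 minutes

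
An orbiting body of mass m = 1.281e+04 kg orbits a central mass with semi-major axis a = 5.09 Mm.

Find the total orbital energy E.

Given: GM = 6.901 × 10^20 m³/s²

Convert to SI: a = 5.09 Mm = 5.09e+06 m.
E = −GMm / (2a).
E = −6.901e+20 · 1.281e+04 / (2 · 5.09e+06) J ≈ -8.684e+17 J = -868.4 PJ.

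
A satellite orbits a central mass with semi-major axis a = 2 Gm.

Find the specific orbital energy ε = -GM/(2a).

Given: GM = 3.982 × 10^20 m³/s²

Convert to SI: a = 2 Gm = 2e+09 m.
ε = −GM / (2a).
ε = −3.982e+20 / (2 · 2e+09) J/kg ≈ -9.955e+10 J/kg = -99.55 GJ/kg.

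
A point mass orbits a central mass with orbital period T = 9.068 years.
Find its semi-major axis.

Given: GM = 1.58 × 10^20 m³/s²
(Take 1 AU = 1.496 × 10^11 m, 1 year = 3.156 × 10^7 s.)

Convert to SI: T = 9.068 years = 2.86186e+08 s.
Invert Kepler's third law: a = (GM · T² / (4π²))^(1/3).
Substituting T = 2.86186e+08 s and GM = 1.58e+20 m³/s²:
a = (1.58e+20 · (2.86186e+08)² / (4π²))^(1/3) m
a ≈ 6.895e+11 m = 4.609 AU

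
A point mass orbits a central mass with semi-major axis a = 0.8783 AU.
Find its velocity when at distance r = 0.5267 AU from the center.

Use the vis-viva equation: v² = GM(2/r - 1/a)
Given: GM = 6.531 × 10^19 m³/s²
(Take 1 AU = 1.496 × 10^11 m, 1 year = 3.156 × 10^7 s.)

Convert to SI: a = 0.8783 AU = 1.31394e+11 m; r = 0.5267 AU = 7.87943e+10 m.
Vis-viva: v = √(GM · (2/r − 1/a)).
2/r − 1/a = 2/7.87943e+10 − 1/1.31394e+11 = 1.77718e-11 m⁻¹.
v = √(6.531e+19 · 1.77718e-11) m/s ≈ 3.407e+04 m/s = 7.187 AU/year.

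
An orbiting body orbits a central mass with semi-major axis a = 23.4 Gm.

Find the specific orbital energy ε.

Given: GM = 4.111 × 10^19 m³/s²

Convert to SI: a = 23.4 Gm = 2.34e+10 m.
ε = −GM / (2a).
ε = −4.111e+19 / (2 · 2.34e+10) J/kg ≈ -8.784e+08 J/kg = -878.4 MJ/kg.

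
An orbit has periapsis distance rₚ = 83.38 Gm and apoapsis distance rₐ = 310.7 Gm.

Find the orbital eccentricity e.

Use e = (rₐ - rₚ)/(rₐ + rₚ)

Convert to SI: rₚ = 83.38 Gm = 8.338e+10 m; rₐ = 310.7 Gm = 3.107e+11 m.
e = (rₐ − rₚ) / (rₐ + rₚ).
e = (3.107e+11 − 8.338e+10) / (3.107e+11 + 8.338e+10) = 2.2732e+11 / 3.9408e+11 ≈ 0.5768.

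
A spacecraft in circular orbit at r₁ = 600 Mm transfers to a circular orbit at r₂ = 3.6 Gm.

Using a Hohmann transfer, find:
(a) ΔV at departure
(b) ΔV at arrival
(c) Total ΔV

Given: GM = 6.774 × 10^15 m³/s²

Convert to SI: r₁ = 600 Mm = 6e+08 m; r₂ = 3.6 Gm = 3.6e+09 m.
Transfer semi-major axis: a_t = (r₁ + r₂)/2 = (6e+08 + 3.6e+09)/2 = 2.1e+09 m.
Circular speeds: v₁ = √(GM/r₁) = 3360.06 m/s, v₂ = √(GM/r₂) = 1371.74 m/s.
Transfer speeds (vis-viva v² = GM(2/r − 1/a_t)): v₁ᵗ = 4399.35 m/s, v₂ᵗ = 733.225 m/s.
(a) ΔV₁ = |v₁ᵗ − v₁| ≈ 1039 m/s = 1.039 km/s.
(b) ΔV₂ = |v₂ − v₂ᵗ| ≈ 638.5 m/s = 638.5 m/s.
(c) ΔV_total = ΔV₁ + ΔV₂ ≈ 1678 m/s = 1.678 km/s.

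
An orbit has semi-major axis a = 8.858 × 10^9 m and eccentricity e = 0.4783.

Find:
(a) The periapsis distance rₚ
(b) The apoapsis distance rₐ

(a) rₚ = a(1 − e) = 8.858e+09 · (1 − 0.4783) = 8.858e+09 · 0.5217 ≈ 4.621e+09 m = 4.621 × 10^9 m.
(b) rₐ = a(1 + e) = 8.858e+09 · (1 + 0.4783) = 8.858e+09 · 1.4783 ≈ 1.309e+10 m = 1.309 × 10^10 m.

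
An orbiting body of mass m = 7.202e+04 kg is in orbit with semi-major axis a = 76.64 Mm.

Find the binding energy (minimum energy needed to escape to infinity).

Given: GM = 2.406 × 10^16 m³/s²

Convert to SI: a = 76.64 Mm = 7.664e+07 m.
Total orbital energy is E = −GMm/(2a); binding energy is E_bind = −E = GMm/(2a).
E_bind = 2.406e+16 · 7.202e+04 / (2 · 7.664e+07) J ≈ 1.13e+13 J = 11.3 TJ.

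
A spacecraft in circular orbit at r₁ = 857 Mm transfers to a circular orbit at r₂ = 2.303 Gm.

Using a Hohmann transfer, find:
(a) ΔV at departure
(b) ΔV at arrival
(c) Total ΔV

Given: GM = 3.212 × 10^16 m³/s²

Convert to SI: r₁ = 857 Mm = 8.57e+08 m; r₂ = 2.303 Gm = 2.303e+09 m.
Transfer semi-major axis: a_t = (r₁ + r₂)/2 = (8.57e+08 + 2.303e+09)/2 = 1.58e+09 m.
Circular speeds: v₁ = √(GM/r₁) = 6122.06 m/s, v₂ = √(GM/r₂) = 3734.57 m/s.
Transfer speeds (vis-viva v² = GM(2/r − 1/a_t)): v₁ᵗ = 7391.21 m/s, v₂ᵗ = 2750.44 m/s.
(a) ΔV₁ = |v₁ᵗ − v₁| ≈ 1269 m/s = 1.269 km/s.
(b) ΔV₂ = |v₂ − v₂ᵗ| ≈ 984.1 m/s = 984.1 m/s.
(c) ΔV_total = ΔV₁ + ΔV₂ ≈ 2253 m/s = 2.253 km/s.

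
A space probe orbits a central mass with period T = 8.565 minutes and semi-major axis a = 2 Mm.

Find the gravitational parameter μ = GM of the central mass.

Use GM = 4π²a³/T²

Convert to SI: T = 8.565 minutes = 513.9 s; a = 2 Mm = 2e+06 m.
GM = 4π² · a³ / T².
GM = 4π² · (2e+06)³ / (513.9)² m³/s² ≈ 1.196e+15 m³/s² = 1.196 × 10^15 m³/s².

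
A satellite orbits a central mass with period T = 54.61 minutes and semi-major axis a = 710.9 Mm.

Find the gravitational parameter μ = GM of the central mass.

Convert to SI: T = 54.61 minutes = 3276.6 s; a = 710.9 Mm = 7.109e+08 m.
GM = 4π² · a³ / T².
GM = 4π² · (7.109e+08)³ / (3276.6)² m³/s² ≈ 1.321e+21 m³/s² = 1.321 × 10^21 m³/s².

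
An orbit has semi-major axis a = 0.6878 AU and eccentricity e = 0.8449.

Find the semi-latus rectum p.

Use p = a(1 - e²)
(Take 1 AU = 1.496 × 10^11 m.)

Convert to SI: a = 0.6878 AU = 1.02895e+11 m.
p = a (1 − e²).
p = 1.02895e+11 · (1 − (0.8449)²) = 1.02895e+11 · 0.286144 ≈ 2.944e+10 m = 0.1968 AU.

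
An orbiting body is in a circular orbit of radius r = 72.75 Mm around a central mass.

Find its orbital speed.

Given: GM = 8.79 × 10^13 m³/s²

Convert to SI: r = 72.75 Mm = 7.275e+07 m.
For a circular orbit, gravity supplies the centripetal force, so v = √(GM / r).
v = √(8.79e+13 / 7.275e+07) m/s ≈ 1099 m/s = 1.099 km/s.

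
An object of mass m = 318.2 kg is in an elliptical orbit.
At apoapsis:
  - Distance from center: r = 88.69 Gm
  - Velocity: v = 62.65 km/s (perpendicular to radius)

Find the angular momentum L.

Convert to SI: r = 88.69 Gm = 8.869e+10 m; v = 62.65 km/s = 62650 m/s.
Since v is perpendicular to r, L = m · v · r.
L = 318.2 · 62650 · 8.869e+10 kg·m²/s ≈ 1.768e+18 kg·m²/s.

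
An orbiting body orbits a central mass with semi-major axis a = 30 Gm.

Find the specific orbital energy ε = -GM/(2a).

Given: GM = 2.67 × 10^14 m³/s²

Convert to SI: a = 30 Gm = 3e+10 m.
ε = −GM / (2a).
ε = −2.67e+14 / (2 · 3e+10) J/kg ≈ -4450 J/kg = -4.45 kJ/kg.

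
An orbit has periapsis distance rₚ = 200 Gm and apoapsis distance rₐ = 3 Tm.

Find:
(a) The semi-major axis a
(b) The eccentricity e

Convert to SI: rₚ = 200 Gm = 2e+11 m; rₐ = 3 Tm = 3e+12 m.
(a) a = (rₚ + rₐ) / 2 = (2e+11 + 3e+12) / 2 ≈ 1.6e+12 m = 1.6 Tm.
(b) e = (rₐ − rₚ) / (rₐ + rₚ) = (3e+12 − 2e+11) / (3e+12 + 2e+11) ≈ 0.875.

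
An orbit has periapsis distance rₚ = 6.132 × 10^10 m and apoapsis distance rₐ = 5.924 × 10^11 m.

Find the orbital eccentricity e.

e = (rₐ − rₚ) / (rₐ + rₚ).
e = (5.924e+11 − 6.132e+10) / (5.924e+11 + 6.132e+10) = 5.3108e+11 / 6.5372e+11 ≈ 0.8124.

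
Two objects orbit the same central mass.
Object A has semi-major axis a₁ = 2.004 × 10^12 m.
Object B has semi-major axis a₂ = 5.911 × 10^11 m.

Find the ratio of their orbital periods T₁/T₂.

From Kepler's third law, (T₁/T₂)² = (a₁/a₂)³, so T₁/T₂ = (a₁/a₂)^(3/2).
a₁/a₂ = 2.004e+12 / 5.911e+11 = 3.39029.
T₁/T₂ = (3.39029)^(3/2) ≈ 6.242.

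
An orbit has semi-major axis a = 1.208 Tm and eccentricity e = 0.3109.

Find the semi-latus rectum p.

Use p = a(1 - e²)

Convert to SI: a = 1.208 Tm = 1.208e+12 m.
p = a (1 − e²).
p = 1.208e+12 · (1 − (0.3109)²) = 1.208e+12 · 0.903341 ≈ 1.091e+12 m = 1.091 Tm.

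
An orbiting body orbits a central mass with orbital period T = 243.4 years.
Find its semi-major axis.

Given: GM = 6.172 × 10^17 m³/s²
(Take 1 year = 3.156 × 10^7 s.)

Convert to SI: T = 243.4 years = 7.6817e+09 s.
Invert Kepler's third law: a = (GM · T² / (4π²))^(1/3).
Substituting T = 7.6817e+09 s and GM = 6.172e+17 m³/s²:
a = (6.172e+17 · (7.6817e+09)² / (4π²))^(1/3) m
a ≈ 9.735e+11 m = 973.5 Gm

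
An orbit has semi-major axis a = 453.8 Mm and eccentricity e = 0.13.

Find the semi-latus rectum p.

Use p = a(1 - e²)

Convert to SI: a = 453.8 Mm = 4.538e+08 m.
p = a (1 − e²).
p = 4.538e+08 · (1 − (0.13)²) = 4.538e+08 · 0.9831 ≈ 4.461e+08 m = 446.1 Mm.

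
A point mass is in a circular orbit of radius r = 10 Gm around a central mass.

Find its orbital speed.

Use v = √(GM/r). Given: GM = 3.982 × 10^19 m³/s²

Convert to SI: r = 10 Gm = 1e+10 m.
For a circular orbit, gravity supplies the centripetal force, so v = √(GM / r).
v = √(3.982e+19 / 1e+10) m/s ≈ 6.31e+04 m/s = 63.1 km/s.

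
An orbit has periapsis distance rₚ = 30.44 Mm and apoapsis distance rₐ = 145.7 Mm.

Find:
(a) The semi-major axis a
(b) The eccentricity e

Convert to SI: rₚ = 30.44 Mm = 3.044e+07 m; rₐ = 145.7 Mm = 1.457e+08 m.
(a) a = (rₚ + rₐ) / 2 = (3.044e+07 + 1.457e+08) / 2 ≈ 8.807e+07 m = 88.07 Mm.
(b) e = (rₐ − rₚ) / (rₐ + rₚ) = (1.457e+08 − 3.044e+07) / (1.457e+08 + 3.044e+07) ≈ 0.6544.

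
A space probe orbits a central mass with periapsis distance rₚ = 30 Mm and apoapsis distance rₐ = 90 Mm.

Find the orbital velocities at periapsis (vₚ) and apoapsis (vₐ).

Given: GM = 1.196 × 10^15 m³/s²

Convert to SI: rₚ = 30 Mm = 3e+07 m; rₐ = 90 Mm = 9e+07 m.
Use the vis-viva equation v² = GM(2/r − 1/a) with a = (rₚ + rₐ)/2 = (3e+07 + 9e+07)/2 = 6e+07 m.
vₚ = √(GM · (2/rₚ − 1/a)) = √(1.196e+15 · (2/3e+07 − 1/6e+07)) m/s ≈ 7733 m/s = 7.733 km/s.
vₐ = √(GM · (2/rₐ − 1/a)) = √(1.196e+15 · (2/9e+07 − 1/6e+07)) m/s ≈ 2578 m/s = 2.578 km/s.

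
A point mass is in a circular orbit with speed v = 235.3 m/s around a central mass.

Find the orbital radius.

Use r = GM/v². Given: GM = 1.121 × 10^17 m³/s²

For a circular orbit, v² = GM / r, so r = GM / v².
r = 1.121e+17 / (235.3)² m ≈ 2.025e+12 m = 2.025 Tm.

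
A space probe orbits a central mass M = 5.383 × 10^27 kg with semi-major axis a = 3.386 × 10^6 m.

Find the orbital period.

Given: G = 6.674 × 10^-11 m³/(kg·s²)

GM = G · M = 6.674e-11 · 5.383e+27 = 3.59261e+17 m³/s².
Kepler's third law: T = 2π √(a³ / GM).
Substituting a = 3.386e+06 m and GM = 3.59261e+17 m³/s²:
T = 2π √((3.386e+06)³ / 3.59261e+17) s
T ≈ 65.31 s = 1.089 minutes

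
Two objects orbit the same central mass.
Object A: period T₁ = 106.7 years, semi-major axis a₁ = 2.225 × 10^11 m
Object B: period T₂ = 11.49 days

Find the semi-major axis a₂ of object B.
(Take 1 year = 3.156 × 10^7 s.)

Convert to SI: T₁ = 106.7 years = 3.36745e+09 s; T₂ = 11.49 days = 992736 s.
Kepler's third law: (T₁/T₂)² = (a₁/a₂)³ ⇒ a₂ = a₁ · (T₂/T₁)^(2/3).
T₂/T₁ = 992736 / 3.36745e+09 = 0.000294803.
a₂ = 2.225e+11 · (0.000294803)^(2/3) m ≈ 9.856e+08 m = 9.856 × 10^8 m.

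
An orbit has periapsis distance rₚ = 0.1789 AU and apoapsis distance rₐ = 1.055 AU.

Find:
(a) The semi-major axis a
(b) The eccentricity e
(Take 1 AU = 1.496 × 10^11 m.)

Convert to SI: rₚ = 0.1789 AU = 2.67634e+10 m; rₐ = 1.055 AU = 1.57828e+11 m.
(a) a = (rₚ + rₐ) / 2 = (2.67634e+10 + 1.57828e+11) / 2 ≈ 9.23e+10 m = 0.6169 AU.
(b) e = (rₐ − rₚ) / (rₐ + rₚ) = (1.57828e+11 − 2.67634e+10) / (1.57828e+11 + 2.67634e+10) ≈ 0.71.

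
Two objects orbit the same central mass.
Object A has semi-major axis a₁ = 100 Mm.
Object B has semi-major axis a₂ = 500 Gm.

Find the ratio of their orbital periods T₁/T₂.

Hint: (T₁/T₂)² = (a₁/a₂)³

Convert to SI: a₁ = 100 Mm = 1e+08 m; a₂ = 500 Gm = 5e+11 m.
From Kepler's third law, (T₁/T₂)² = (a₁/a₂)³, so T₁/T₂ = (a₁/a₂)^(3/2).
a₁/a₂ = 1e+08 / 5e+11 = 0.0002.
T₁/T₂ = (0.0002)^(3/2) ≈ 2.828e-06.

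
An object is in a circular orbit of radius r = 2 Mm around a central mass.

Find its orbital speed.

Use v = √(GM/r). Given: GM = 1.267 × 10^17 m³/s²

Convert to SI: r = 2 Mm = 2e+06 m.
For a circular orbit, gravity supplies the centripetal force, so v = √(GM / r).
v = √(1.267e+17 / 2e+06) m/s ≈ 2.517e+05 m/s = 251.7 km/s.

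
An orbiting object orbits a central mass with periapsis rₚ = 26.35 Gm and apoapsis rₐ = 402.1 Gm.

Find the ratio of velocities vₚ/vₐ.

Convert to SI: rₚ = 26.35 Gm = 2.635e+10 m; rₐ = 402.1 Gm = 4.021e+11 m.
Conservation of angular momentum gives rₚvₚ = rₐvₐ, so vₚ/vₐ = rₐ/rₚ.
vₚ/vₐ = 4.021e+11 / 2.635e+10 ≈ 15.26.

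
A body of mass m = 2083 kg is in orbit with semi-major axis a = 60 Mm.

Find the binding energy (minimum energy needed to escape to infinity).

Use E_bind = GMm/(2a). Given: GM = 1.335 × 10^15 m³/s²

Convert to SI: a = 60 Mm = 6e+07 m.
Total orbital energy is E = −GMm/(2a); binding energy is E_bind = −E = GMm/(2a).
E_bind = 1.335e+15 · 2083 / (2 · 6e+07) J ≈ 2.317e+10 J = 23.17 GJ.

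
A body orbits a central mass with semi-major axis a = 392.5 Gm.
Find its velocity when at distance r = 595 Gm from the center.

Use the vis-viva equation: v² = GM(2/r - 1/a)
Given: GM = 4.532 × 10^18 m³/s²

Convert to SI: a = 392.5 Gm = 3.925e+11 m; r = 595 Gm = 5.95e+11 m.
Vis-viva: v = √(GM · (2/r − 1/a)).
2/r − 1/a = 2/5.95e+11 − 1/3.925e+11 = 8.13574e-13 m⁻¹.
v = √(4.532e+18 · 8.13574e-13) m/s ≈ 1920 m/s = 1.92 km/s.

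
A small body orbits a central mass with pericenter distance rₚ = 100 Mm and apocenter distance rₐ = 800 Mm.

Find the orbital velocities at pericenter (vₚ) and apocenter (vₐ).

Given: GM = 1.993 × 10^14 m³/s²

Convert to SI: rₚ = 100 Mm = 1e+08 m; rₐ = 800 Mm = 8e+08 m.
Use the vis-viva equation v² = GM(2/r − 1/a) with a = (rₚ + rₐ)/2 = (1e+08 + 8e+08)/2 = 4.5e+08 m.
vₚ = √(GM · (2/rₚ − 1/a)) = √(1.993e+14 · (2/1e+08 − 1/4.5e+08)) m/s ≈ 1882 m/s = 1.882 km/s.
vₐ = √(GM · (2/rₐ − 1/a)) = √(1.993e+14 · (2/8e+08 − 1/4.5e+08)) m/s ≈ 235.3 m/s = 235.3 m/s.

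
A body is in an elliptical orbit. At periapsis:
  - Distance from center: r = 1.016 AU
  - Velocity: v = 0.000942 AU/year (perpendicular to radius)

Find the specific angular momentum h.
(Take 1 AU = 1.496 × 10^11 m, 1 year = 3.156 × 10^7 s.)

Convert to SI: r = 1.016 AU = 1.51994e+11 m; v = 0.000942 AU/year = 4.46525 m/s.
With v perpendicular to r, h = r · v.
h = 1.51994e+11 · 4.46525 m²/s ≈ 6.787e+11 m²/s.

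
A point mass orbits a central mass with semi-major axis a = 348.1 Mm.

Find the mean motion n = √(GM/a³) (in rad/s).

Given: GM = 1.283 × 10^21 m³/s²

Convert to SI: a = 348.1 Mm = 3.481e+08 m.
n = √(GM / a³).
n = √(1.283e+21 / (3.481e+08)³) rad/s ≈ 0.005515 rad/s.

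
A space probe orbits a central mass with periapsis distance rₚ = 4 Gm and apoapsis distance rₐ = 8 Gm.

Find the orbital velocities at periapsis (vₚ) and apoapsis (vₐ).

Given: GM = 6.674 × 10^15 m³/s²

Convert to SI: rₚ = 4 Gm = 4e+09 m; rₐ = 8 Gm = 8e+09 m.
Use the vis-viva equation v² = GM(2/r − 1/a) with a = (rₚ + rₐ)/2 = (4e+09 + 8e+09)/2 = 6e+09 m.
vₚ = √(GM · (2/rₚ − 1/a)) = √(6.674e+15 · (2/4e+09 − 1/6e+09)) m/s ≈ 1492 m/s = 1.492 km/s.
vₐ = √(GM · (2/rₐ − 1/a)) = √(6.674e+15 · (2/8e+09 − 1/6e+09)) m/s ≈ 745.8 m/s = 745.8 m/s.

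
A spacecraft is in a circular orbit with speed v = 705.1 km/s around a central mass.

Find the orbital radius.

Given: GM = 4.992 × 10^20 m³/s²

Convert to SI: v = 705.1 km/s = 705100 m/s.
For a circular orbit, v² = GM / r, so r = GM / v².
r = 4.992e+20 / (705100)² m ≈ 1.004e+09 m = 1.004 Gm.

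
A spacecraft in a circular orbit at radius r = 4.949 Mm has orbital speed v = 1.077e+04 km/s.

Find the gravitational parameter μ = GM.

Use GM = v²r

Convert to SI: r = 4.949 Mm = 4.949e+06 m; v = 1.077e+04 km/s = 1.077e+07 m/s.
For a circular orbit v² = GM/r, so GM = v² · r.
GM = (1.077e+07)² · 4.949e+06 m³/s² ≈ 5.74e+20 m³/s² = 5.74 × 10^20 m³/s².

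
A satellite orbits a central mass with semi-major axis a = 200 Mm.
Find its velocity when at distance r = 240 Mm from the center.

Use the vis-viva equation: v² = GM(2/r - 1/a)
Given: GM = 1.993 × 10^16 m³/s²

Convert to SI: a = 200 Mm = 2e+08 m; r = 240 Mm = 2.4e+08 m.
Vis-viva: v = √(GM · (2/r − 1/a)).
2/r − 1/a = 2/2.4e+08 − 1/2e+08 = 3.33333e-09 m⁻¹.
v = √(1.993e+16 · 3.33333e-09) m/s ≈ 8151 m/s = 8.151 km/s.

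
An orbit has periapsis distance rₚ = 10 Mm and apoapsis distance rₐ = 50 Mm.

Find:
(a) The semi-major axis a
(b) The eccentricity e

Convert to SI: rₚ = 10 Mm = 1e+07 m; rₐ = 50 Mm = 5e+07 m.
(a) a = (rₚ + rₐ) / 2 = (1e+07 + 5e+07) / 2 ≈ 3e+07 m = 30 Mm.
(b) e = (rₐ − rₚ) / (rₐ + rₚ) = (5e+07 − 1e+07) / (5e+07 + 1e+07) ≈ 0.6667.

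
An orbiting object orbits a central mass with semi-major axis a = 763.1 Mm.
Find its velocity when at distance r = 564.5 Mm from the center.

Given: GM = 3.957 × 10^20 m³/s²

Convert to SI: a = 763.1 Mm = 7.631e+08 m; r = 564.5 Mm = 5.645e+08 m.
Vis-viva: v = √(GM · (2/r − 1/a)).
2/r − 1/a = 2/5.645e+08 − 1/7.631e+08 = 2.23251e-09 m⁻¹.
v = √(3.957e+20 · 2.23251e-09) m/s ≈ 9.399e+05 m/s = 939.9 km/s.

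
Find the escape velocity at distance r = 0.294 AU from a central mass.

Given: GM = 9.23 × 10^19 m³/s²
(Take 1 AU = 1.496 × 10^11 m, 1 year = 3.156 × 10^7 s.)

Convert to SI: r = 0.294 AU = 4.39824e+10 m.
Escape velocity comes from setting total energy to zero: ½v² − GM/r = 0 ⇒ v_esc = √(2GM / r).
v_esc = √(2 · 9.23e+19 / 4.39824e+10) m/s ≈ 6.479e+04 m/s = 13.67 AU/year.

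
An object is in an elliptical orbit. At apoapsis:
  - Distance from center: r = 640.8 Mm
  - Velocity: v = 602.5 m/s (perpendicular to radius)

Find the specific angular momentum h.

Convert to SI: r = 640.8 Mm = 6.408e+08 m.
With v perpendicular to r, h = r · v.
h = 6.408e+08 · 602.5 m²/s ≈ 3.861e+11 m²/s.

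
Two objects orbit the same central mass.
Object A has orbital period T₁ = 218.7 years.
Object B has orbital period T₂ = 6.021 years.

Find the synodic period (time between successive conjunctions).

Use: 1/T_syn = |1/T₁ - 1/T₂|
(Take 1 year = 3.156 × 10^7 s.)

Convert to SI: T₁ = 218.7 years = 6.90217e+09 s; T₂ = 6.021 years = 1.90023e+08 s.
T_syn = |T₁ · T₂ / (T₁ − T₂)|.
T_syn = |6.90217e+09 · 1.90023e+08 / (6.90217e+09 − 1.90023e+08)| s ≈ 1.954e+08 s = 6.191 years.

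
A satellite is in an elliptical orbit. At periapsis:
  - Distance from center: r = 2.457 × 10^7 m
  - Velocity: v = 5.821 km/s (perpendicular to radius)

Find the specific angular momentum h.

Convert to SI: v = 5.821 km/s = 5821 m/s.
With v perpendicular to r, h = r · v.
h = 2.457e+07 · 5821 m²/s ≈ 1.43e+11 m²/s.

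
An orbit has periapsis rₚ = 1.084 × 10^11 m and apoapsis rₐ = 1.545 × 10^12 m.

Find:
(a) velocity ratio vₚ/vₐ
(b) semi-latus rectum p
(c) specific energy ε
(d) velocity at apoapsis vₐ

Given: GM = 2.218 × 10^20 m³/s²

(a) Conservation of angular momentum (rₚvₚ = rₐvₐ) gives vₚ/vₐ = rₐ/rₚ = 1.545e+12/1.084e+11 ≈ 14.25
(b) From a = (rₚ + rₐ)/2 = 8.267e+11 m and e = (rₐ − rₚ)/(rₐ + rₚ) = 0.868876, p = a(1 − e²) = 8.267e+11 · (1 − (0.868876)²) ≈ 2.026e+11 m
(c) With a = (rₚ + rₐ)/2 = 8.267e+11 m, ε = −GM/(2a) = −2.218e+20/(2 · 8.267e+11) J/kg ≈ -1.341e+08 J/kg
(d) With a = (rₚ + rₐ)/2 = 8.267e+11 m, vₐ = √(GM (2/rₐ − 1/a)) = √(2.218e+20 · (2/1.545e+12 − 1/8.267e+11)) m/s ≈ 4339 m/s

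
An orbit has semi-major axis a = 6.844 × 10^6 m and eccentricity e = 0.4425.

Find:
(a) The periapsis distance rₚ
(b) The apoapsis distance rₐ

(a) rₚ = a(1 − e) = 6.844e+06 · (1 − 0.4425) = 6.844e+06 · 0.5575 ≈ 3.816e+06 m = 3.816 × 10^6 m.
(b) rₐ = a(1 + e) = 6.844e+06 · (1 + 0.4425) = 6.844e+06 · 1.4425 ≈ 9.872e+06 m = 9.872 × 10^6 m.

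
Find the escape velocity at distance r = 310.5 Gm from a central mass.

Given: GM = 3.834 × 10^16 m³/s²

Convert to SI: r = 310.5 Gm = 3.105e+11 m.
Escape velocity comes from setting total energy to zero: ½v² − GM/r = 0 ⇒ v_esc = √(2GM / r).
v_esc = √(2 · 3.834e+16 / 3.105e+11) m/s ≈ 496.9 m/s = 496.9 m/s.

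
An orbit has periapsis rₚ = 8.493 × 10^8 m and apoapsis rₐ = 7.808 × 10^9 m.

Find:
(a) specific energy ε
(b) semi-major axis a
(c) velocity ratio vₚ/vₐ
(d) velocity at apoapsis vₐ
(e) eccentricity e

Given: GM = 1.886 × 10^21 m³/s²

(a) With a = (rₚ + rₐ)/2 = 4.32865e+09 m, ε = −GM/(2a) = −1.886e+21/(2 · 4.32865e+09) J/kg ≈ -2.179e+11 J/kg
(b) a = (rₚ + rₐ)/2 = (8.493e+08 + 7.808e+09)/2 ≈ 4.329e+09 m
(c) Conservation of angular momentum (rₚvₚ = rₐvₐ) gives vₚ/vₐ = rₐ/rₚ = 7.808e+09/8.493e+08 ≈ 9.193
(d) With a = (rₚ + rₐ)/2 = 4.32865e+09 m, vₐ = √(GM (2/rₐ − 1/a)) = √(1.886e+21 · (2/7.808e+09 − 1/4.32865e+09)) m/s ≈ 2.177e+05 m/s
(e) e = (rₐ − rₚ)/(rₐ + rₚ) = (7.808e+09 − 8.493e+08)/(7.808e+09 + 8.493e+08) ≈ 0.8038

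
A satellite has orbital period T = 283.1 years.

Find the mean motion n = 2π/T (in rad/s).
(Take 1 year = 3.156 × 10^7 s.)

Convert to SI: T = 283.1 years = 8.93464e+09 s.
n = 2π / T.
n = 2π / 8.93464e+09 s ≈ 7.032e-10 rad/s.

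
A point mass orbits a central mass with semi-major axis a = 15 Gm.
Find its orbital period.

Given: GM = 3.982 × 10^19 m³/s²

Convert to SI: a = 15 Gm = 1.5e+10 m.
Kepler's third law: T = 2π √(a³ / GM).
Substituting a = 1.5e+10 m and GM = 3.982e+19 m³/s²:
T = 2π √((1.5e+10)³ / 3.982e+19) s
T ≈ 1.829e+06 s = 21.17 days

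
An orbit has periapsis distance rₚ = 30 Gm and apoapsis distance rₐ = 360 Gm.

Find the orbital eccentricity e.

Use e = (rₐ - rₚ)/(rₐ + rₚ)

Convert to SI: rₚ = 30 Gm = 3e+10 m; rₐ = 360 Gm = 3.6e+11 m.
e = (rₐ − rₚ) / (rₐ + rₚ).
e = (3.6e+11 − 3e+10) / (3.6e+11 + 3e+10) = 3.3e+11 / 3.9e+11 ≈ 0.8462.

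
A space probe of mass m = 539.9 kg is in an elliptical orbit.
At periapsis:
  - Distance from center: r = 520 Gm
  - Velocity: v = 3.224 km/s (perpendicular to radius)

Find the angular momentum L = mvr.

Convert to SI: r = 520 Gm = 5.2e+11 m; v = 3.224 km/s = 3224 m/s.
Since v is perpendicular to r, L = m · v · r.
L = 539.9 · 3224 · 5.2e+11 kg·m²/s ≈ 9.051e+17 kg·m²/s.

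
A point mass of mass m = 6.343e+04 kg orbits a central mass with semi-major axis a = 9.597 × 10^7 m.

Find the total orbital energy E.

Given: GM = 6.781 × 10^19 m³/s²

E = −GMm / (2a).
E = −6.781e+19 · 6.343e+04 / (2 · 9.597e+07) J ≈ -2.241e+16 J = -22.41 PJ.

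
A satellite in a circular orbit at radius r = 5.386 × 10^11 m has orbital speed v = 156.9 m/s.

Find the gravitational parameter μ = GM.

For a circular orbit v² = GM/r, so GM = v² · r.
GM = (156.9)² · 5.386e+11 m³/s² ≈ 1.326e+16 m³/s² = 1.326 × 10^16 m³/s².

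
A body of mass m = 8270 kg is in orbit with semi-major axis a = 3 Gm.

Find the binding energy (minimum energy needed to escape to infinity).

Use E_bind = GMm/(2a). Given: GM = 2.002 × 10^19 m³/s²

Convert to SI: a = 3 Gm = 3e+09 m.
Total orbital energy is E = −GMm/(2a); binding energy is E_bind = −E = GMm/(2a).
E_bind = 2.002e+19 · 8270 / (2 · 3e+09) J ≈ 2.759e+13 J = 27.59 TJ.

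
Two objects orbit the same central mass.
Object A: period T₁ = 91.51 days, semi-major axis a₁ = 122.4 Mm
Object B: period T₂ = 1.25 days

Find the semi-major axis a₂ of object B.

Convert to SI: T₁ = 91.51 days = 7.90646e+06 s; a₁ = 122.4 Mm = 1.224e+08 m; T₂ = 1.25 days = 108000 s.
Kepler's third law: (T₁/T₂)² = (a₁/a₂)³ ⇒ a₂ = a₁ · (T₂/T₁)^(2/3).
T₂/T₁ = 108000 / 7.90646e+06 = 0.0136597.
a₂ = 1.224e+08 · (0.0136597)^(2/3) m ≈ 6.994e+06 m = 6.994 Mm.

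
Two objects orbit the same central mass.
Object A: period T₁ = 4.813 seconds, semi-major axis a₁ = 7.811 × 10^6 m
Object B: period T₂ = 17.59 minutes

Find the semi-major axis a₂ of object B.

Convert to SI: T₂ = 17.59 minutes = 1055.4 s.
Kepler's third law: (T₁/T₂)² = (a₁/a₂)³ ⇒ a₂ = a₁ · (T₂/T₁)^(2/3).
T₂/T₁ = 1055.4 / 4.813 = 219.281.
a₂ = 7.811e+06 · (219.281)^(2/3) m ≈ 2.84e+08 m = 2.84 × 10^8 m.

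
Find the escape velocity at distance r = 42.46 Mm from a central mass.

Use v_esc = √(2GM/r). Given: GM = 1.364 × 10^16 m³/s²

Convert to SI: r = 42.46 Mm = 4.246e+07 m.
Escape velocity comes from setting total energy to zero: ½v² − GM/r = 0 ⇒ v_esc = √(2GM / r).
v_esc = √(2 · 1.364e+16 / 4.246e+07) m/s ≈ 2.535e+04 m/s = 25.35 km/s.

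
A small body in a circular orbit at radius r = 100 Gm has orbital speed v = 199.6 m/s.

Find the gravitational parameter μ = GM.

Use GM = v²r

Convert to SI: r = 100 Gm = 1e+11 m.
For a circular orbit v² = GM/r, so GM = v² · r.
GM = (199.6)² · 1e+11 m³/s² ≈ 3.984e+15 m³/s² = 3.984 × 10^15 m³/s².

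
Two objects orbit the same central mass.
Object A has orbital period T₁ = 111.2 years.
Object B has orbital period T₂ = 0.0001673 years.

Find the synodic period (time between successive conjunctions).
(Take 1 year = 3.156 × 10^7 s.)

Convert to SI: T₁ = 111.2 years = 3.50947e+09 s; T₂ = 0.0001673 years = 5279.99 s.
T_syn = |T₁ · T₂ / (T₁ − T₂)|.
T_syn = |3.50947e+09 · 5279.99 / (3.50947e+09 − 5279.99)| s ≈ 5280 s = 0.0001673 years.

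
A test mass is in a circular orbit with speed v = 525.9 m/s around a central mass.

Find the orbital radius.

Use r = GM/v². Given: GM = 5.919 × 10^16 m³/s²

For a circular orbit, v² = GM / r, so r = GM / v².
r = 5.919e+16 / (525.9)² m ≈ 2.14e+11 m = 214 Gm.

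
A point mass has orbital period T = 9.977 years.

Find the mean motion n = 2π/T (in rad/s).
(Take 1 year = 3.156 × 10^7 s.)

Convert to SI: T = 9.977 years = 3.14874e+08 s.
n = 2π / T.
n = 2π / 3.14874e+08 s ≈ 1.995e-08 rad/s.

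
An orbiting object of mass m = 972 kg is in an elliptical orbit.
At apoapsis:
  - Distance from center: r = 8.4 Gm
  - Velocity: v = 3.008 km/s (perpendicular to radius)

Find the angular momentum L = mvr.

Convert to SI: r = 8.4 Gm = 8.4e+09 m; v = 3.008 km/s = 3008 m/s.
Since v is perpendicular to r, L = m · v · r.
L = 972 · 3008 · 8.4e+09 kg·m²/s ≈ 2.456e+16 kg·m²/s.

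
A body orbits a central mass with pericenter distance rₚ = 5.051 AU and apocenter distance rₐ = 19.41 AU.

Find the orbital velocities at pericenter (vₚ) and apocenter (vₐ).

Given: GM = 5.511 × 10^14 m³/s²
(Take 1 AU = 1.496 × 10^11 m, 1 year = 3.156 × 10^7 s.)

Convert to SI: rₚ = 5.051 AU = 7.5563e+11 m; rₐ = 19.41 AU = 2.90374e+12 m.
Use the vis-viva equation v² = GM(2/r − 1/a) with a = (rₚ + rₐ)/2 = (7.5563e+11 + 2.90374e+12)/2 = 1.82968e+12 m.
vₚ = √(GM · (2/rₚ − 1/a)) = √(5.511e+14 · (2/7.5563e+11 − 1/1.82968e+12)) m/s ≈ 34.02 m/s = 0.007177 AU/year.
vₐ = √(GM · (2/rₐ − 1/a)) = √(5.511e+14 · (2/2.90374e+12 − 1/1.82968e+12)) m/s ≈ 8.853 m/s = 0.001868 AU/year.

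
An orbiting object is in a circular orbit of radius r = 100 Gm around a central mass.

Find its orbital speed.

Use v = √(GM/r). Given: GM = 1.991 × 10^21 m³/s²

Convert to SI: r = 100 Gm = 1e+11 m.
For a circular orbit, gravity supplies the centripetal force, so v = √(GM / r).
v = √(1.991e+21 / 1e+11) m/s ≈ 1.411e+05 m/s = 141.1 km/s.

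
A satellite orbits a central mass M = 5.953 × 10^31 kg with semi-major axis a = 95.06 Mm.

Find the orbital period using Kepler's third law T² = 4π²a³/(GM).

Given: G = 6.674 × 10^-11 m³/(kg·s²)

Convert to SI: a = 95.06 Mm = 9.506e+07 m.
GM = G · M = 6.674e-11 · 5.953e+31 = 3.97303e+21 m³/s².
Kepler's third law: T = 2π √(a³ / GM).
Substituting a = 9.506e+07 m and GM = 3.97303e+21 m³/s²:
T = 2π √((9.506e+07)³ / 3.97303e+21) s
T ≈ 92.39 s = 1.54 minutes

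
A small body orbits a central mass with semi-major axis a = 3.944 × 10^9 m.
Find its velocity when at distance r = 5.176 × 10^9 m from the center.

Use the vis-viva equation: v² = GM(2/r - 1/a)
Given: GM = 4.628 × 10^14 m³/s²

Vis-viva: v = √(GM · (2/r − 1/a)).
2/r − 1/a = 2/5.176e+09 − 1/3.944e+09 = 1.32849e-10 m⁻¹.
v = √(4.628e+14 · 1.32849e-10) m/s ≈ 248 m/s = 248 m/s.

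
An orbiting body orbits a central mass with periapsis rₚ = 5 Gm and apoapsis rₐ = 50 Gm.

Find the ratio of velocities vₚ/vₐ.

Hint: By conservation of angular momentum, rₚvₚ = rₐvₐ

Convert to SI: rₚ = 5 Gm = 5e+09 m; rₐ = 50 Gm = 5e+10 m.
Conservation of angular momentum gives rₚvₚ = rₐvₐ, so vₚ/vₐ = rₐ/rₚ.
vₚ/vₐ = 5e+10 / 5e+09 ≈ 10.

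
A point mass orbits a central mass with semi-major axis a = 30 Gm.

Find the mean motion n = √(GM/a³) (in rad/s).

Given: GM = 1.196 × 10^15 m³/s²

Convert to SI: a = 30 Gm = 3e+10 m.
n = √(GM / a³).
n = √(1.196e+15 / (3e+10)³) rad/s ≈ 6.656e-09 rad/s.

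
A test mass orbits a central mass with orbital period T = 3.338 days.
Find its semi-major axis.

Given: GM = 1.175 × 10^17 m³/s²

Convert to SI: T = 3.338 days = 288403 s.
Invert Kepler's third law: a = (GM · T² / (4π²))^(1/3).
Substituting T = 288403 s and GM = 1.175e+17 m³/s²:
a = (1.175e+17 · (288403)² / (4π²))^(1/3) m
a ≈ 6.279e+08 m = 627.9 Mm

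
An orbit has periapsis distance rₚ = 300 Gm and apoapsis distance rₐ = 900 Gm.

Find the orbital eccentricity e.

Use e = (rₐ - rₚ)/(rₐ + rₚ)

Convert to SI: rₚ = 300 Gm = 3e+11 m; rₐ = 900 Gm = 9e+11 m.
e = (rₐ − rₚ) / (rₐ + rₚ).
e = (9e+11 − 3e+11) / (9e+11 + 3e+11) = 6e+11 / 1.2e+12 ≈ 0.5.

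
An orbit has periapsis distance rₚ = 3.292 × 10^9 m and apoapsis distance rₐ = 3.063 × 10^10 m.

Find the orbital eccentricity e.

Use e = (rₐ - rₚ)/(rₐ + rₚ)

e = (rₐ − rₚ) / (rₐ + rₚ).
e = (3.063e+10 − 3.292e+09) / (3.063e+10 + 3.292e+09) = 2.7338e+10 / 3.3922e+10 ≈ 0.8059.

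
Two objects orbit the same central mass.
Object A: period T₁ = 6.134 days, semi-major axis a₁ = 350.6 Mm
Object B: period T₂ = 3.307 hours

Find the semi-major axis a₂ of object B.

Convert to SI: T₁ = 6.134 days = 529978 s; a₁ = 350.6 Mm = 3.506e+08 m; T₂ = 3.307 hours = 11905.2 s.
Kepler's third law: (T₁/T₂)² = (a₁/a₂)³ ⇒ a₂ = a₁ · (T₂/T₁)^(2/3).
T₂/T₁ = 11905.2 / 529978 = 0.0224636.
a₂ = 3.506e+08 · (0.0224636)^(2/3) m ≈ 2.791e+07 m = 27.91 Mm.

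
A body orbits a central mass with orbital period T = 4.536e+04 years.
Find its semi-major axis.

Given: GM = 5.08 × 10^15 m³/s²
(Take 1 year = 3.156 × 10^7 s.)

Convert to SI: T = 4.536e+04 years = 1.43156e+12 s.
Invert Kepler's third law: a = (GM · T² / (4π²))^(1/3).
Substituting T = 1.43156e+12 s and GM = 5.08e+15 m³/s²:
a = (5.08e+15 · (1.43156e+12)² / (4π²))^(1/3) m
a ≈ 6.413e+12 m = 6.413 Tm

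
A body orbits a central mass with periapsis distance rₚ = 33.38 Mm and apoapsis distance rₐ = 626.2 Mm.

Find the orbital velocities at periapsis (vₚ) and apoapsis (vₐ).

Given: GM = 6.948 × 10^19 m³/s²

Convert to SI: rₚ = 33.38 Mm = 3.338e+07 m; rₐ = 626.2 Mm = 6.262e+08 m.
Use the vis-viva equation v² = GM(2/r − 1/a) with a = (rₚ + rₐ)/2 = (3.338e+07 + 6.262e+08)/2 = 3.2979e+08 m.
vₚ = √(GM · (2/rₚ − 1/a)) = √(6.948e+19 · (2/3.338e+07 − 1/3.2979e+08)) m/s ≈ 1.988e+06 m/s = 1988 km/s.
vₐ = √(GM · (2/rₐ − 1/a)) = √(6.948e+19 · (2/6.262e+08 − 1/3.2979e+08)) m/s ≈ 1.06e+05 m/s = 106 km/s.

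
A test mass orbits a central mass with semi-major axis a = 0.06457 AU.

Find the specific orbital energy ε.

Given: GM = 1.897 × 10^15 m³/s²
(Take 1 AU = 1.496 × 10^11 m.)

Convert to SI: a = 0.06457 AU = 9.65967e+09 m.
ε = −GM / (2a).
ε = −1.897e+15 / (2 · 9.65967e+09) J/kg ≈ -9.819e+04 J/kg = -98.19 kJ/kg.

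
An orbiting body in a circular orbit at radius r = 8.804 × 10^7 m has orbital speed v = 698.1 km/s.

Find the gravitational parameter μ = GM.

Convert to SI: v = 698.1 km/s = 698100 m/s.
For a circular orbit v² = GM/r, so GM = v² · r.
GM = (698100)² · 8.804e+07 m³/s² ≈ 4.291e+19 m³/s² = 4.291 × 10^19 m³/s².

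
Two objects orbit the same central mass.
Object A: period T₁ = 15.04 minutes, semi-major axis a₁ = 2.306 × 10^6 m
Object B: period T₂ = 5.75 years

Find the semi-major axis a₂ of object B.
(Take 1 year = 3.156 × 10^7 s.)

Convert to SI: T₁ = 15.04 minutes = 902.4 s; T₂ = 5.75 years = 1.8147e+08 s.
Kepler's third law: (T₁/T₂)² = (a₁/a₂)³ ⇒ a₂ = a₁ · (T₂/T₁)^(2/3).
T₂/T₁ = 1.8147e+08 / 902.4 = 201097.
a₂ = 2.306e+06 · (201097)^(2/3) m ≈ 7.915e+09 m = 7.915 × 10^9 m.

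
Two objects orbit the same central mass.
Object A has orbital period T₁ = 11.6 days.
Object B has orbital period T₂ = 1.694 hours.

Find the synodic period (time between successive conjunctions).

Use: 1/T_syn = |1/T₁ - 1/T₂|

Convert to SI: T₁ = 11.6 days = 1.00224e+06 s; T₂ = 1.694 hours = 6098.4 s.
T_syn = |T₁ · T₂ / (T₁ − T₂)|.
T_syn = |1.00224e+06 · 6098.4 / (1.00224e+06 − 6098.4)| s ≈ 6136 s = 1.704 hours.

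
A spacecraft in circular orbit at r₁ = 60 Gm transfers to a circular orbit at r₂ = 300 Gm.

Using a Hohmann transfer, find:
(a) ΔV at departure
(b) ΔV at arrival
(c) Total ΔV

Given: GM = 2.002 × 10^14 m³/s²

Convert to SI: r₁ = 60 Gm = 6e+10 m; r₂ = 300 Gm = 3e+11 m.
Transfer semi-major axis: a_t = (r₁ + r₂)/2 = (6e+10 + 3e+11)/2 = 1.8e+11 m.
Circular speeds: v₁ = √(GM/r₁) = 57.7639 m/s, v₂ = √(GM/r₂) = 25.8328 m/s.
Transfer speeds (vis-viva v² = GM(2/r − 1/a_t)): v₁ᵗ = 74.5729 m/s, v₂ᵗ = 14.9146 m/s.
(a) ΔV₁ = |v₁ᵗ − v₁| ≈ 16.81 m/s = 16.81 m/s.
(b) ΔV₂ = |v₂ − v₂ᵗ| ≈ 10.92 m/s = 10.92 m/s.
(c) ΔV_total = ΔV₁ + ΔV₂ ≈ 27.73 m/s = 27.73 m/s.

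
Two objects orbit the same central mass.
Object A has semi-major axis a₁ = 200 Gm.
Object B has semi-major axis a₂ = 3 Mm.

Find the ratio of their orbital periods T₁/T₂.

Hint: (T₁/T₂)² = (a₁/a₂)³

Convert to SI: a₁ = 200 Gm = 2e+11 m; a₂ = 3 Mm = 3e+06 m.
From Kepler's third law, (T₁/T₂)² = (a₁/a₂)³, so T₁/T₂ = (a₁/a₂)^(3/2).
a₁/a₂ = 2e+11 / 3e+06 = 66666.7.
T₁/T₂ = (66666.7)^(3/2) ≈ 1.721e+07.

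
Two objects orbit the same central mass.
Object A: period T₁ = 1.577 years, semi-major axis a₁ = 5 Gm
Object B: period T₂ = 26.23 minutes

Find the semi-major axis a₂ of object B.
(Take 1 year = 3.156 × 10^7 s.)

Convert to SI: T₁ = 1.577 years = 4.97701e+07 s; a₁ = 5 Gm = 5e+09 m; T₂ = 26.23 minutes = 1573.8 s.
Kepler's third law: (T₁/T₂)² = (a₁/a₂)³ ⇒ a₂ = a₁ · (T₂/T₁)^(2/3).
T₂/T₁ = 1573.8 / 4.97701e+07 = 3.16214e-05.
a₂ = 5e+09 · (3.16214e-05)^(2/3) m ≈ 5e+06 m = 5 Mm.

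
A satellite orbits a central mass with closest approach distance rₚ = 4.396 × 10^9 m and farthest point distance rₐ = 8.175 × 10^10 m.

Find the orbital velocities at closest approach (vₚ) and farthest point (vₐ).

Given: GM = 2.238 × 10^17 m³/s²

Use the vis-viva equation v² = GM(2/r − 1/a) with a = (rₚ + rₐ)/2 = (4.396e+09 + 8.175e+10)/2 = 4.3073e+10 m.
vₚ = √(GM · (2/rₚ − 1/a)) = √(2.238e+17 · (2/4.396e+09 − 1/4.3073e+10)) m/s ≈ 9830 m/s = 9.83 km/s.
vₐ = √(GM · (2/rₐ − 1/a)) = √(2.238e+17 · (2/8.175e+10 − 1/4.3073e+10)) m/s ≈ 528.6 m/s = 528.6 m/s.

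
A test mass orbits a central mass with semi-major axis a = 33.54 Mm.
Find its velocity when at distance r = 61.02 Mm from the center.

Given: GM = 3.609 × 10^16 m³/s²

Convert to SI: a = 33.54 Mm = 3.354e+07 m; r = 61.02 Mm = 6.102e+07 m.
Vis-viva: v = √(GM · (2/r − 1/a)).
2/r − 1/a = 2/6.102e+07 − 1/3.354e+07 = 2.96099e-09 m⁻¹.
v = √(3.609e+16 · 2.96099e-09) m/s ≈ 1.034e+04 m/s = 10.34 km/s.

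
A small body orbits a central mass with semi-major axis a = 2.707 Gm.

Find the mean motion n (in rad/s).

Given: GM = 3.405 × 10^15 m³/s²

Convert to SI: a = 2.707 Gm = 2.707e+09 m.
n = √(GM / a³).
n = √(3.405e+15 / (2.707e+09)³) rad/s ≈ 4.143e-07 rad/s.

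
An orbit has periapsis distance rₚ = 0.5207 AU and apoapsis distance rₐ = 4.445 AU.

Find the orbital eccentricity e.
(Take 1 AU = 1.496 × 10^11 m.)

Convert to SI: rₚ = 0.5207 AU = 7.78967e+10 m; rₐ = 4.445 AU = 6.64972e+11 m.
e = (rₐ − rₚ) / (rₐ + rₚ).
e = (6.64972e+11 − 7.78967e+10) / (6.64972e+11 + 7.78967e+10) = 5.87075e+11 / 7.42869e+11 ≈ 0.7903.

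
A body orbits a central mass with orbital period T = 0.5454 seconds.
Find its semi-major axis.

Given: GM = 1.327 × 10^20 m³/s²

Invert Kepler's third law: a = (GM · T² / (4π²))^(1/3).
Substituting T = 0.5454 s and GM = 1.327e+20 m³/s²:
a = (1.327e+20 · (0.5454)² / (4π²))^(1/3) m
a ≈ 1e+06 m = 1000 km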